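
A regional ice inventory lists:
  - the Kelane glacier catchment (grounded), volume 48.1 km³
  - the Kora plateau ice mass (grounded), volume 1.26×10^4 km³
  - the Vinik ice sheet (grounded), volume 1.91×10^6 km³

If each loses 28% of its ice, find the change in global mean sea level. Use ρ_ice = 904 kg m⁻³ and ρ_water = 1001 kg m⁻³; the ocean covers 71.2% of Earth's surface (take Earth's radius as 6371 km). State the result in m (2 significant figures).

Kelane: 0.28 × 48.1 km³ × (904/1001) = 12.16 km³ of water.
Kora: 0.28 × 1.26×10^4 km³ × (904/1001) = 3186 km³ of water.
Vinik: 0.28 × 1.91×10^6 km³ × (904/1001) = 4.830×10^5 km³ of water.
Total added water ≈ 4.862×10^14 m³ over 3.63×10^14 m² → Δh = 1.34 m.

≈ 1.3 m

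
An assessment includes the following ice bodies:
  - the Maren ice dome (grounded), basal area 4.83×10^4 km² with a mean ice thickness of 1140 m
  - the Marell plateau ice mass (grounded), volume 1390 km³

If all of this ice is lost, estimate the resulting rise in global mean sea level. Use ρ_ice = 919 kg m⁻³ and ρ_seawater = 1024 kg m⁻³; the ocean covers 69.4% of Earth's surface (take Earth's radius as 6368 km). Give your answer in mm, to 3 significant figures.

≈ 143 mm

Maren: ice volume = 4.83×10^4 km² × 1140 m = 5.506×10^4 km³; 5.506×10^4 × (919/1024) = 4.942×10^4 km³ of water.
Marell: 1390 km³ × (919/1024) = 1247 km³ of water.
Total added water ≈ 5.066×10^13 m³ over 3.54×10^14 m² → Δh = 0.143 m = 143 mm.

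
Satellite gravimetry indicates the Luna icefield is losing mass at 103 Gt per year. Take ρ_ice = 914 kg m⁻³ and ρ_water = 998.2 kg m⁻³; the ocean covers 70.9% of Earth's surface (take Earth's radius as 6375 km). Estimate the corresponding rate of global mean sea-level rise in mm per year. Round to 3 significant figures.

ρ_w = 998.2 kg m⁻³. Annual water volume added = 103 Gt / ρ_w = 1.030×10^14 kg / 998.2 kg m⁻³ = 1.032×10^11 m³.
Δh per year = 1.032×10^11 / 3.62×10^14 = 2.85×10^-4 m = 0.285 mm.

≈ 0.285 mm/yr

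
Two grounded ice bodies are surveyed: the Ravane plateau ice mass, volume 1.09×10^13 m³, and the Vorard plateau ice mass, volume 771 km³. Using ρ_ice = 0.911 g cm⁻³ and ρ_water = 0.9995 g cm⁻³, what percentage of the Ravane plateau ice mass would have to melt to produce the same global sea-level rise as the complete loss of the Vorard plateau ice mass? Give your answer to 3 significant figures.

Equal sea-level rise means equal mass of meltwater, i.e. equal mass of ice lost.
Ice mass of Vorard: 7.024×10^14 kg; ice mass of Ravane: 9.930×10^15 kg.
Fraction required = 7.024×10^14 / 9.930×10^15 = 0.0707 → 7.07 %.

≈ 7.07 %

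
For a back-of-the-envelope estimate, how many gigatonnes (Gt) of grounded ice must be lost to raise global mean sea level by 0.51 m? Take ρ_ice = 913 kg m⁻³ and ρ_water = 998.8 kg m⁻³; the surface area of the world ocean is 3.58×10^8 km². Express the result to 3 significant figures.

≈ 1.82×10^5 Gt

Required water volume = Δh × A = 0.51 m × 3.58×10^14 m² = 1.826×10^14 m³.
ρ_w = 998.8 kg m⁻³, so the mass of water = 1.826×10^14 m³ × 998.8 kg m⁻³ = 1.824×10^17 kg = 1.82×10^5 Gt (and the same mass of ice, by conservation).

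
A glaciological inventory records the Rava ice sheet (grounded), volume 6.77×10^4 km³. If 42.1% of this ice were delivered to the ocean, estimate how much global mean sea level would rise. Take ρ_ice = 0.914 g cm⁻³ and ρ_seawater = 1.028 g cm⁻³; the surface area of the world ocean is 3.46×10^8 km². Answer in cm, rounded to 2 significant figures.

≈ 7.3 cm

Rava: 0.421 × 6.77×10^4 km³ × (914/1028) = 2.534×10^4 km³ of water.
Spread over 3.46×10^14 m² of ocean, Δh = 2.534×10^13 / 3.46×10^14 = 0.0732 m = 7.3 cm.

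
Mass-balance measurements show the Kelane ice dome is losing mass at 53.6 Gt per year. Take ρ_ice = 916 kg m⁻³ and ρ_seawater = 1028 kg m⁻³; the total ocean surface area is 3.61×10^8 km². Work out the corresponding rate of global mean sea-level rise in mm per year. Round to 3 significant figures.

≈ 0.144 mm/yr

ρ_w = 1028 kg m⁻³. Annual water volume added = 53.6 Gt / ρ_w = 5.360×10^13 kg / 1028 kg m⁻³ = 5.214×10^10 m³.
Δh per year = 5.214×10^10 / 3.61×10^14 = 1.44×10^-4 m = 0.144 mm.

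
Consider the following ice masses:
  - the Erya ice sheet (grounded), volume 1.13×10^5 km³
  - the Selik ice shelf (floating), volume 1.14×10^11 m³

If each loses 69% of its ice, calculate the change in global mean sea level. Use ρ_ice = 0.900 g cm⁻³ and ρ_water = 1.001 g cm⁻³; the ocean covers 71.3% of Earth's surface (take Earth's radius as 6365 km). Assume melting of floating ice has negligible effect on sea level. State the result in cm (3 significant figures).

Erya: 0.69 × 1.13×10^5 km³ × (900/1001) = 7.010×10^4 km³ of water.
The Selik ice shelf is floating and already displaces its own weight of water, so its melt adds essentially nothing to sea level.
Total added water ≈ 7.010×10^13 m³ over 3.63×10^14 m² → Δh = 0.193 m = 19.3 cm.

≈ 19.3 cm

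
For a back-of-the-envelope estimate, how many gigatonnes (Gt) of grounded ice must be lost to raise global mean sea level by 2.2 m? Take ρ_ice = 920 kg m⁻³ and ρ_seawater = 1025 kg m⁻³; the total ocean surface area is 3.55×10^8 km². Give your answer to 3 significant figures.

Required water volume = Δh × A = 2.2 m × 3.55×10^14 m² = 7.810×10^14 m³.
ρ_w = 1025 kg m⁻³, so the mass of water = 7.810×10^14 m³ × 1025 kg m⁻³ = 8.005×10^17 kg = 8.01×10^5 Gt (and the same mass of ice, by conservation).

≈ 8.01×10^5 Gt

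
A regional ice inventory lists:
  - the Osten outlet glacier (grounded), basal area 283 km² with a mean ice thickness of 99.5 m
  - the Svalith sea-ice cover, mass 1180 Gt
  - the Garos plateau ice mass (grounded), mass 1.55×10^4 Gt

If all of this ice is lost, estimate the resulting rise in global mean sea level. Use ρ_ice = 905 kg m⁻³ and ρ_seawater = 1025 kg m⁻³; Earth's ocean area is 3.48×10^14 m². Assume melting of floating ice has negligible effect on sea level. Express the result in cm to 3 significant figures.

Osten: ice volume = 283 km² × 99.5 m = 28.16 km³; 28.16 × (905/1025) = 24.86 km³ of water.
The Svalith sea-ice cover is floating and already displaces its own weight of water, so its melt adds essentially nothing to sea level.
Garos: 1.55×10^4 Gt = 1.550×10^16 kg; dividing by ρ_w = 1025 kg m⁻³ gives 1.512×10^13 m³ of water.
Total added water ≈ 1.515×10^13 m³ over 3.48×10^14 m² → Δh = 0.0435 m = 4.35 cm.

≈ 4.35 cm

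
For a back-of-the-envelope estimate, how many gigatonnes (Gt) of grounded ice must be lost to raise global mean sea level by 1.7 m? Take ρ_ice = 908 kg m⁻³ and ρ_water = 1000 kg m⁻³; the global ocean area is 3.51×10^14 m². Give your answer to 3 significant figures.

Required water volume = Δh × A = 1.7 m × 3.51×10^14 m² = 5.967×10^14 m³.
ρ_w = 1000 kg m⁻³, so the mass of water = 5.967×10^14 m³ × 1000 kg m⁻³ = 5.967×10^17 kg = 5.97×10^5 Gt (and the same mass of ice, by conservation).

≈ 5.97×10^5 Gt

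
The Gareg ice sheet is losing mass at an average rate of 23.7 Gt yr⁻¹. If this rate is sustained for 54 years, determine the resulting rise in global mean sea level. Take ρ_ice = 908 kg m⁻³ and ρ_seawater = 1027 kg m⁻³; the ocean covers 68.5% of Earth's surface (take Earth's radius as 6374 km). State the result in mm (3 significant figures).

≈ 3.56 mm

Total mass lost = 23.7 Gt/yr × 54 yr = 1280 Gt = 1.280×10^15 kg.
ρ_w = 1027 kg m⁻³, so water volume = 1.280×10^15 / 1027 = 1.246×10^12 m³.
Δh = 1.246×10^12 / 3.50×10^14 = 3.56×10^-3 m = 3.56 mm.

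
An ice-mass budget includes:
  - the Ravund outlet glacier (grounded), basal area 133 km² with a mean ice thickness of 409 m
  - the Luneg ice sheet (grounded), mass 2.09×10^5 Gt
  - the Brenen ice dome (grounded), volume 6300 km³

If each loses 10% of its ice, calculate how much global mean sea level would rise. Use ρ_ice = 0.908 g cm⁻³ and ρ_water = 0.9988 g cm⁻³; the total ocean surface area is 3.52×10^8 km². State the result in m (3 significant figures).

Ravund: ice volume = 133 km² × 409 m = 54.40 km³; 0.1 × 54.40 × (908/998.8) = 4.945 km³ of water.
Luneg: 0.1 × 2.09×10^5 Gt = 2.090×10^16 kg; dividing by ρ_w = 0.9988 g cm⁻³ = 998.8 kg m⁻³ gives 2.093×10^13 m³ of water.
Brenen: 0.1 × 6300 km³ × (908/998.8) = 572.7 km³ of water.
Total added water ≈ 2.150×10^13 m³ over 3.52×10^14 m² → Δh = 0.0611 m.

≈ 0.0611 m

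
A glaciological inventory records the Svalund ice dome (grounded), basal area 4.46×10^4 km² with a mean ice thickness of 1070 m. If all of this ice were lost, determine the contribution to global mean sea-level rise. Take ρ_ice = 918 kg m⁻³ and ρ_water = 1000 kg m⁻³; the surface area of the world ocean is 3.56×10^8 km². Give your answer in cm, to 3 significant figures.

≈ 12.3 cm

Svalund: ice volume = 4.46×10^4 km² × 1070 m = 4.772×10^4 km³; 4.772×10^4 × (918/1000) = 4.381×10^4 km³ of water.
Spread over 3.56×10^14 m² of ocean, Δh = 4.381×10^13 / 3.56×10^14 = 0.123 m = 12.3 cm.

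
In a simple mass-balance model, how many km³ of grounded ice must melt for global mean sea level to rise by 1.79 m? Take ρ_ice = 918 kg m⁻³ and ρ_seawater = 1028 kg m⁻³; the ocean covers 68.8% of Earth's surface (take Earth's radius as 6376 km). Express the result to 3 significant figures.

Required water volume = Δh × A = 1.79 m × 3.51×10^14 m² = 6.291×10^14 m³ = 6.291×10^5 km³.
Ice volume = water volume × ρ_w/ρ_ice = 6.291×10^5 × 1028/918 = 7.05×10^5 km³.

≈ 7.05×10^5 km³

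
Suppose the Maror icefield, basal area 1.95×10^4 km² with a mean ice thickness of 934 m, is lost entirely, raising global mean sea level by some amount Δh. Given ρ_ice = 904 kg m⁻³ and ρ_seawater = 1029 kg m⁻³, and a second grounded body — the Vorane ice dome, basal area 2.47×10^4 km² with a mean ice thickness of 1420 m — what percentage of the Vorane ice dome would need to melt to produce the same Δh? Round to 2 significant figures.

Equal sea-level rise means equal mass of meltwater, i.e. equal mass of ice lost.
Ice mass of Maror: 1.646×10^16 kg; ice mass of Vorane: 3.171×10^16 kg.
Fraction required = 1.646×10^16 / 3.171×10^16 = 0.519 → 52 %.

≈ 52 %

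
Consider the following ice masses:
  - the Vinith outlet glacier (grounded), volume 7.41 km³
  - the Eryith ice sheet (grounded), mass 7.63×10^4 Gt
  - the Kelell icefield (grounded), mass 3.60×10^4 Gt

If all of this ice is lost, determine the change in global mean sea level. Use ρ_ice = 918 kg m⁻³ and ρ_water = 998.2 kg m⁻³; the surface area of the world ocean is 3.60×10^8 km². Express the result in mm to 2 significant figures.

≈ 310 mm

Vinith: 7.41 km³ × (918/998.2) = 6.815 km³ of water.
Eryith: 7.63×10^4 Gt = 7.630×10^16 kg; dividing by ρ_w = 998.2 kg m⁻³ gives 7.644×10^13 m³ of water.
Kelell: 3.60×10^4 Gt = 3.600×10^16 kg; dividing by ρ_w = 998.2 kg m⁻³ gives 3.606×10^13 m³ of water.
Total added water ≈ 1.125×10^14 m³ over 3.60×10^14 m² → Δh = 0.313 m = 310 mm.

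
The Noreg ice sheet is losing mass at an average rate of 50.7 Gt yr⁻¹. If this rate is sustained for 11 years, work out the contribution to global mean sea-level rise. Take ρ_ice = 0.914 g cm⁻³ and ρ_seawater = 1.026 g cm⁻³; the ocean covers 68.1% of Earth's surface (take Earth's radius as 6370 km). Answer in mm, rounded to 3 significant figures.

≈ 1.57 mm

Total mass lost = 50.7 Gt/yr × 11 yr = 557.7 Gt = 5.577×10^14 kg.
ρ_w = 1.026 g cm⁻³ = 1026 kg m⁻³, so water volume = 5.577×10^14 / 1026 = 5.436×10^11 m³.
Δh = 5.436×10^11 / 3.47×10^14 = 1.57×10^-3 m = 1.57 mm.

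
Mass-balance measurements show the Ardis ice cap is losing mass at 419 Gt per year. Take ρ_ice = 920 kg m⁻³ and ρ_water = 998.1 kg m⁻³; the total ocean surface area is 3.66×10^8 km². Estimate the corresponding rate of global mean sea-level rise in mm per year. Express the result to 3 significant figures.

ρ_w = 998.1 kg m⁻³. Annual water volume added = 419 Gt / ρ_w = 4.190×10^14 kg / 998.1 kg m⁻³ = 4.198×10^11 m³.
Δh per year = 4.198×10^11 / 3.66×10^14 = 1.15×10^-3 m = 1.15 mm.

≈ 1.15 mm/yr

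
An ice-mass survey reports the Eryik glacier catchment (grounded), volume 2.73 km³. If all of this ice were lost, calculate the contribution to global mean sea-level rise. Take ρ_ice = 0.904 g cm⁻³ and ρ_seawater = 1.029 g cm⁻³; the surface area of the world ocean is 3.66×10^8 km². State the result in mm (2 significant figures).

≈ 6.6×10^-3 mm

Eryik: 2.73 km³ × (904/1029) = 2.398 km³ of water.
Spread over 3.66×10^14 m² of ocean, Δh = 2.398×10^9 / 3.66×10^14 = 6.55×10^-6 m = 6.6×10^-3 mm.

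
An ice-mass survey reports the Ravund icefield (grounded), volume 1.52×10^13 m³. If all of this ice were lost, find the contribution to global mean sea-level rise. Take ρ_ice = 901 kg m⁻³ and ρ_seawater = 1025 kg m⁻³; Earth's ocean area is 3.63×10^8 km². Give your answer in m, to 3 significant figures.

Ravund: 1.52×10^13 m³ × (901/1025) = 1.336×10^13 m³ of water.
Spread over 3.63×10^14 m² of ocean, Δh = 1.336×10^13 / 3.63×10^14 = 0.0368 m.

≈ 0.0368 m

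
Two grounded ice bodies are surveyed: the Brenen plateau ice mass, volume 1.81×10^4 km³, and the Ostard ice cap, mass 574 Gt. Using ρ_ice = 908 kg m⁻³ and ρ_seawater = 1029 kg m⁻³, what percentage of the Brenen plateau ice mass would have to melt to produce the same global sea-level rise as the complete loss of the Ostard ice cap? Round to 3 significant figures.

≈ 3.49 %

Equal sea-level rise means equal mass of meltwater, i.e. equal mass of ice lost.
Ice mass of Ostard: 5.740×10^14 kg; ice mass of Brenen: 1.643×10^16 kg.
Fraction required = 5.740×10^14 / 1.643×10^16 = 0.0349 → 3.49 %.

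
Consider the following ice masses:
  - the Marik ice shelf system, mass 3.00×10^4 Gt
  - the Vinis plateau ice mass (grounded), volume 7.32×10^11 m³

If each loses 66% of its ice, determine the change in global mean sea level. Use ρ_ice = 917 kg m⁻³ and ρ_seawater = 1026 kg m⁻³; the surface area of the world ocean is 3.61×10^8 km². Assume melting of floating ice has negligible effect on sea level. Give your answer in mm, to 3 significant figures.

≈ 1.20 mm

The Marik ice shelf system is floating and already displaces its own weight of water, so its melt adds essentially nothing to sea level.
Vinis: 0.66 × 7.32×10^11 m³ × (917/1026) = 4.318×10^11 m³ of water.
Total added water ≈ 4.318×10^11 m³ over 3.61×10^14 m² → Δh = 1.20×10^-3 m = 1.20 mm.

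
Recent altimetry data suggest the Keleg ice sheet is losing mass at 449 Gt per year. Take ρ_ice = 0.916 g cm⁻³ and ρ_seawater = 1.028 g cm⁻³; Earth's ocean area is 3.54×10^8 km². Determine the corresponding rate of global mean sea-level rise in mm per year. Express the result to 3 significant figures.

≈ 1.23 mm/yr

ρ_w = 1.028 g cm⁻³ = 1028 kg m⁻³. Annual water volume added = 449 Gt / ρ_w = 4.490×10^14 kg / 1028 kg m⁻³ = 4.368×10^11 m³.
Δh per year = 4.368×10^11 / 3.54×10^14 = 1.23×10^-3 m = 1.23 mm.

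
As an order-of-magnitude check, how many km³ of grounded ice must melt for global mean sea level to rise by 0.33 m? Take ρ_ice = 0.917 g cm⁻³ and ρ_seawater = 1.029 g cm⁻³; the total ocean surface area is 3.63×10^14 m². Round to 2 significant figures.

≈ 1.3×10^5 km³

Required water volume = Δh × A = 0.33 m × 3.63×10^14 m² = 1.198×10^14 m³ = 1.198×10^5 km³.
Ice volume = water volume × ρ_w/ρ_ice = 1.198×10^5 × 1029/917 = 1.3×10^5 km³.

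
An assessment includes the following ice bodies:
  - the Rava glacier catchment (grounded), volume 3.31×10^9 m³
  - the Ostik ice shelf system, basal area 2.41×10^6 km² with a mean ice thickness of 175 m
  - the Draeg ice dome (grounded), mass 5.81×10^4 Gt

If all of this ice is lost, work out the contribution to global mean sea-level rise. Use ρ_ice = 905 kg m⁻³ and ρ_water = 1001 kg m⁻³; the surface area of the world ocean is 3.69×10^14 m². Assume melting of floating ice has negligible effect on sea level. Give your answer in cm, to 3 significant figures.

≈ 15.7 cm

Rava: 3.31×10^9 m³ × (905/1001) = 2.993×10^9 m³ of water.
The Ostik ice shelf system is floating and already displaces its own weight of water, so its melt adds essentially nothing to sea level.
Draeg: 5.81×10^4 Gt = 5.810×10^16 kg; dividing by ρ_w = 1001 kg m⁻³ gives 5.804×10^13 m³ of water.
Total added water ≈ 5.804×10^13 m³ over 3.69×10^14 m² → Δh = 0.157 m = 15.7 cm.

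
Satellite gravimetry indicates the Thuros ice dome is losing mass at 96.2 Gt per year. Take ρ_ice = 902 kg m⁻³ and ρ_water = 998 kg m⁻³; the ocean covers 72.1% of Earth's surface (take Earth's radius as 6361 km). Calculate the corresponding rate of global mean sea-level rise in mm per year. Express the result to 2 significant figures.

≈ 0.26 mm/yr

ρ_w = 998 kg m⁻³. Annual water volume added = 96.2 Gt / ρ_w = 9.620×10^13 kg / 998 kg m⁻³ = 9.639×10^10 m³.
Δh per year = 9.639×10^10 / 3.67×10^14 = 2.63×10^-4 m = 0.26 mm.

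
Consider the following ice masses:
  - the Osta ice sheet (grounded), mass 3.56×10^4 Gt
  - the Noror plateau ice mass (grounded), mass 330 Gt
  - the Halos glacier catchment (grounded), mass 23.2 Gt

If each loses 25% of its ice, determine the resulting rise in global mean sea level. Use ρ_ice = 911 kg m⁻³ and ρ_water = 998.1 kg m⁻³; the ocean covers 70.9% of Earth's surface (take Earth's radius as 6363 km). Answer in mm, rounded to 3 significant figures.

≈ 25.0 mm

Osta: 0.25 × 3.56×10^4 Gt = 8.900×10^15 kg; dividing by ρ_w = 998.1 kg m⁻³ gives 8.917×10^12 m³ of water.
Noror: 0.25 × 330 Gt = 8.250×10^13 kg; dividing by ρ_w = 998.1 kg m⁻³ gives 8.266×10^10 m³ of water.
Halos: 0.25 × 23.2 Gt = 5.800×10^12 kg; dividing by ρ_w = 998.1 kg m⁻³ gives 5.811×10^9 m³ of water.
Total added water ≈ 9.005×10^12 m³ over 3.61×10^14 m² → Δh = 0.0250 m = 25.0 mm.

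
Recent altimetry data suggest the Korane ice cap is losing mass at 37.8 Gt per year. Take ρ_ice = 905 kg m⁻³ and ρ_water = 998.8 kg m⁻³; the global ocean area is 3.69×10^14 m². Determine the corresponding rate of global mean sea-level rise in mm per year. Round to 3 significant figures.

≈ 0.103 mm/yr

ρ_w = 998.8 kg m⁻³. Annual water volume added = 37.8 Gt / ρ_w = 3.780×10^13 kg / 998.8 kg m⁻³ = 3.785×10^10 m³.
Δh per year = 3.785×10^10 / 3.69×10^14 = 1.03×10^-4 m = 0.103 mm.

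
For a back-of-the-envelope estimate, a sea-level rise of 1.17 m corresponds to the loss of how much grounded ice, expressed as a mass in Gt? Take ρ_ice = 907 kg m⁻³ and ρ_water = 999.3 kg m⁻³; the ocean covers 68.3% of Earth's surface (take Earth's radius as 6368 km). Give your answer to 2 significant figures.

Required water volume = Δh × A = 1.17 m × 3.48×10^14 m² = 4.072×10^14 m³.
ρ_w = 999.3 kg m⁻³, so the mass of water = 4.072×10^14 m³ × 999.3 kg m⁻³ = 4.069×10^17 kg = 4.1×10^5 Gt (and the same mass of ice, by conservation).

≈ 4.1×10^5 Gt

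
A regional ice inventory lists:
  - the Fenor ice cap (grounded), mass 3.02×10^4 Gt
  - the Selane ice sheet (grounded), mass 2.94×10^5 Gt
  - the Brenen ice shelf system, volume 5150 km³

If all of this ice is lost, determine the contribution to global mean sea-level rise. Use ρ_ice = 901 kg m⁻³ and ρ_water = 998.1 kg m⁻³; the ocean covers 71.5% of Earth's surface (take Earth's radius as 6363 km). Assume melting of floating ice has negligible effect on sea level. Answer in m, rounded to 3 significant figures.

≈ 0.893 m

Fenor: 3.02×10^4 Gt = 3.020×10^16 kg; dividing by ρ_w = 998.1 kg m⁻³ gives 3.026×10^13 m³ of water.
Selane: 2.94×10^5 Gt = 2.940×10^17 kg; dividing by ρ_w = 998.1 kg m⁻³ gives 2.946×10^14 m³ of water.
The Brenen ice shelf system is floating and already displaces its own weight of water, so its melt adds essentially nothing to sea level.
Total added water ≈ 3.248×10^14 m³ over 3.64×10^14 m² → Δh = 0.893 m.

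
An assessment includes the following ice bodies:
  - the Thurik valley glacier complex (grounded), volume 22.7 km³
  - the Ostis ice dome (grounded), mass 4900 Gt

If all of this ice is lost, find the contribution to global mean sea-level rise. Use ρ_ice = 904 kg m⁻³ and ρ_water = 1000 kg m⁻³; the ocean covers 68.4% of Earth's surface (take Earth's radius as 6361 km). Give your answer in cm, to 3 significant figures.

Thurik: 22.7 km³ × (904/1000) = 20.52 km³ of water.
Ostis: 4900 Gt = 4.900×10^15 kg; dividing by ρ_w = 1000 kg m⁻³ gives 4.900×10^12 m³ of water.
Total added water ≈ 4.921×10^12 m³ over 3.48×10^14 m² → Δh = 0.0141 m = 1.41 cm.

≈ 1.41 cm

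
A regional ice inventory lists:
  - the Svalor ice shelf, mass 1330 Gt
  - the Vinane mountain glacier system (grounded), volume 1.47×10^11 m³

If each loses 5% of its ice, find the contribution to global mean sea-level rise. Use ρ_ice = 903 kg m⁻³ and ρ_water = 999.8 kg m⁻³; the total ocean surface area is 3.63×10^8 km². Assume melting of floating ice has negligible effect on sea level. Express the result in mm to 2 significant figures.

The Svalor ice shelf is floating and already displaces its own weight of water, so its melt adds essentially nothing to sea level.
Vinane: 0.05 × 1.47×10^11 m³ × (903/999.8) = 6.638×10^9 m³ of water.
Total added water ≈ 6.638×10^9 m³ over 3.63×10^14 m² → Δh = 1.83×10^-5 m = 0.018 mm.

≈ 0.018 mm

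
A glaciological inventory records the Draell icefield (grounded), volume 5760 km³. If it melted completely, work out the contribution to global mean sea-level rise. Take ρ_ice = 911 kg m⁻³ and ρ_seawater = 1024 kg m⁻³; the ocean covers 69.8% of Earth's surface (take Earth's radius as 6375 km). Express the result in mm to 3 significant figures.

Draell: 5760 km³ × (911/1024) = 5124 km³ of water.
Spread over 3.56×10^14 m² of ocean, Δh = 5.124×10^12 / 3.56×10^14 = 0.0144 m = 14.4 mm.

≈ 14.4 mm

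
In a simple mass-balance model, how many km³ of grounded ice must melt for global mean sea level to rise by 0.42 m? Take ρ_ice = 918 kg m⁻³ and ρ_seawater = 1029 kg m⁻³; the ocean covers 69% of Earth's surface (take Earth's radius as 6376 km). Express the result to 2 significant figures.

Required water volume = Δh × A = 0.42 m × 3.52×10^14 m² = 1.480×10^14 m³ = 1.480×10^5 km³.
Ice volume = water volume × ρ_w/ρ_ice = 1.480×10^5 × 1029/918 = 1.7×10^5 km³.

≈ 1.7×10^5 km³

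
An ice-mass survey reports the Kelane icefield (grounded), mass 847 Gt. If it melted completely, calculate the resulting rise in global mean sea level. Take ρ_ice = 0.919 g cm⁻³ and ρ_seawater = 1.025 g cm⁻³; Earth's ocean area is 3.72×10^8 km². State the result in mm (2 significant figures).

≈ 2.2 mm

Kelane: 847 Gt = 8.470×10^14 kg; dividing by ρ_w = 1.025 g cm⁻³ = 1025 kg m⁻³ gives 8.263×10^11 m³ of water.
Spread over 3.72×10^14 m² of ocean, Δh = 8.263×10^11 / 3.72×10^14 = 2.22×10^-3 m = 2.2 mm.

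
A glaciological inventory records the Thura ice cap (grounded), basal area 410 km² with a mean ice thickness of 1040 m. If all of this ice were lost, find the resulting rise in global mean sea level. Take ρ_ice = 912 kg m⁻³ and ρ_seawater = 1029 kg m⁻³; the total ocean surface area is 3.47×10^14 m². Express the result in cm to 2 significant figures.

Thura: ice volume = 410 km² × 1040 m = 426.4 km³; 426.4 × (912/1029) = 377.9 km³ of water.
Spread over 3.47×10^14 m² of ocean, Δh = 3.779×10^11 / 3.47×10^14 = 1.09×10^-3 m = 0.11 cm.

≈ 0.11 cm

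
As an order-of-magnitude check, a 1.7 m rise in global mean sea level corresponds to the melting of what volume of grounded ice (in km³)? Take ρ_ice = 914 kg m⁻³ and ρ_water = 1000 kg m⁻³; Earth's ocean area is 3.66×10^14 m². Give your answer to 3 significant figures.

Required water volume = Δh × A = 1.7 m × 3.66×10^14 m² = 6.222×10^14 m³ = 6.222×10^5 km³.
Ice volume = water volume × ρ_w/ρ_ice = 6.222×10^5 × 1000/914 = 6.81×10^5 km³.

≈ 6.81×10^5 km³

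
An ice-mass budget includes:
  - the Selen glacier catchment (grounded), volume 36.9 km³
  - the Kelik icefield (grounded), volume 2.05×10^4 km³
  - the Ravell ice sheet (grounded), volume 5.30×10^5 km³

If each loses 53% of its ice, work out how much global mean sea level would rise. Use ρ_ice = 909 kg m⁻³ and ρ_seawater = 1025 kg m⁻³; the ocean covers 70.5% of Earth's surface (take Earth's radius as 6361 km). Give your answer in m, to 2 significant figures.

≈ 0.72 m

Selen: 0.53 × 36.9 km³ × (909/1025) = 17.34 km³ of water.
Kelik: 0.53 × 2.05×10^4 km³ × (909/1025) = 9635 km³ of water.
Ravell: 0.53 × 5.30×10^5 km³ × (909/1025) = 2.491×10^5 km³ of water.
Total added water ≈ 2.588×10^14 m³ over 3.58×10^14 m² → Δh = 0.722 m.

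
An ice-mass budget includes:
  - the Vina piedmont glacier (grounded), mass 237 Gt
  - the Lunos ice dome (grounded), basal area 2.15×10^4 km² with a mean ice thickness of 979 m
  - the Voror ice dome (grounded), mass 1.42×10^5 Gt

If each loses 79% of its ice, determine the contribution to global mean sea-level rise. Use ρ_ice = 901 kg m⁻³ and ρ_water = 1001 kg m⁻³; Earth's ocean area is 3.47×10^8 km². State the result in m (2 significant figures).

Vina: 0.79 × 237 Gt = 1.872×10^14 kg; dividing by ρ_w = 1001 kg m⁻³ gives 1.870×10^11 m³ of water.
Lunos: ice volume = 2.15×10^4 km² × 979 m = 2.105×10^4 km³; 0.79 × 2.105×10^4 × (901/1001) = 1.497×10^4 km³ of water.
Voror: 0.79 × 1.42×10^5 Gt = 1.122×10^17 kg; dividing by ρ_w = 1001 kg m⁻³ gives 1.121×10^14 m³ of water.
Total added water ≈ 1.272×10^14 m³ over 3.47×10^14 m² → Δh = 0.367 m.

≈ 0.37 m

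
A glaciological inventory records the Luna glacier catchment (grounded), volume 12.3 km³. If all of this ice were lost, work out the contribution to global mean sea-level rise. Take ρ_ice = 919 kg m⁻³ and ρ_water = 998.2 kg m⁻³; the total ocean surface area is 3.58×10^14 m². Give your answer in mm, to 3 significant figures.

Luna: 12.3 km³ × (919/998.2) = 11.32 km³ of water.
Spread over 3.58×10^14 m² of ocean, Δh = 1.132×10^10 / 3.58×10^14 = 3.16×10^-5 m = 0.0316 mm.

≈ 0.0316 mm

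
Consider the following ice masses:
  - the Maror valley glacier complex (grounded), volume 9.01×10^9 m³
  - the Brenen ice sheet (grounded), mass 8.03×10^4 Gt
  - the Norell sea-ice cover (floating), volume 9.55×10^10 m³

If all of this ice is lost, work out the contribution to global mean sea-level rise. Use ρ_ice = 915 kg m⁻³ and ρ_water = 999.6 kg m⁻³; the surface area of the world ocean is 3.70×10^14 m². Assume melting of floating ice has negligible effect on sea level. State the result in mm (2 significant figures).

≈ 220 mm

Maror: 9.01×10^9 m³ × (915/999.6) = 8.247×10^9 m³ of water.
Brenen: 8.03×10^4 Gt = 8.030×10^16 kg; dividing by ρ_w = 999.6 kg m⁻³ gives 8.033×10^13 m³ of water.
The Norell sea-ice cover is floating and already displaces its own weight of water, so its melt adds essentially nothing to sea level.
Total added water ≈ 8.034×10^13 m³ over 3.70×10^14 m² → Δh = 0.217 m = 220 mm.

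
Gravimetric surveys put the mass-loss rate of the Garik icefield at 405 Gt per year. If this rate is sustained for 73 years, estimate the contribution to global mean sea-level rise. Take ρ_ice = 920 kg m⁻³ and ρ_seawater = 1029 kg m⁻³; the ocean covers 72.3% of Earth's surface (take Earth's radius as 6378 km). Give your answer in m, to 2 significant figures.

≈ 0.078 m

Total mass lost = 405 Gt/yr × 73 yr = 2.956×10^4 Gt = 2.956×10^16 kg.
ρ_w = 1029 kg m⁻³, so water volume = 2.956×10^16 / 1029 = 2.873×10^13 m³.
Δh = 2.873×10^13 / 3.70×10^14 = 0.0777 m.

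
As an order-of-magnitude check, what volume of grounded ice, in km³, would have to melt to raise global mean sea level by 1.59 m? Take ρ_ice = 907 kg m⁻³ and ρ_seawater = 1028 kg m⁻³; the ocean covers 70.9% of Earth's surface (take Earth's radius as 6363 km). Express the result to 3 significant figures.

Required water volume = Δh × A = 1.59 m × 3.61×10^14 m² = 5.736×10^14 m³ = 5.736×10^5 km³.
Ice volume = water volume × ρ_w/ρ_ice = 5.736×10^5 × 1028/907 = 6.50×10^5 km³.

≈ 6.50×10^5 km³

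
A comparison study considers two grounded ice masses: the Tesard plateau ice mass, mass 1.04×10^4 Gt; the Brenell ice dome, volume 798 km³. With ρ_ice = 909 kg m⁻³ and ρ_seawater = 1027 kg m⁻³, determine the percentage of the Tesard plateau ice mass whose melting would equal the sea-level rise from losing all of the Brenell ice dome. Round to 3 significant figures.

≈ 6.97 %

Equal sea-level rise means equal mass of meltwater, i.e. equal mass of ice lost.
Ice mass of Brenell: 7.254×10^14 kg; ice mass of Tesard: 1.040×10^16 kg.
Fraction required = 7.254×10^14 / 1.040×10^16 = 0.0697 → 6.97 %.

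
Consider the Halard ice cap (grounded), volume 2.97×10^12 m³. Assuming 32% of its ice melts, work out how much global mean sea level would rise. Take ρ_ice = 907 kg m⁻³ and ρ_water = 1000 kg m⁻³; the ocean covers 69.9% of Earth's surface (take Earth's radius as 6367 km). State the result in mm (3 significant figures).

≈ 2.42 mm

Halard: 0.32 × 2.97×10^12 m³ × (907/1000) = 8.620×10^11 m³ of water.
Spread over 3.56×10^14 m² of ocean, Δh = 8.620×10^11 / 3.56×10^14 = 2.42×10^-3 m = 2.42 mm.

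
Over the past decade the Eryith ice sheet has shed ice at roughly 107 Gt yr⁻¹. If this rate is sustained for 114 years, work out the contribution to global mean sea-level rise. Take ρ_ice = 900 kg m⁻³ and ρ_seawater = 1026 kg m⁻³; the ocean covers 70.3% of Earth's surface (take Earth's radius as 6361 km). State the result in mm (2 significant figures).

≈ 33 mm

Total mass lost = 107 Gt/yr × 114 yr = 1.220×10^4 Gt = 1.220×10^16 kg.
ρ_w = 1026 kg m⁻³, so water volume = 1.220×10^16 / 1026 = 1.189×10^13 m³.
Δh = 1.189×10^13 / 3.57×10^14 = 0.0333 m = 33 mm.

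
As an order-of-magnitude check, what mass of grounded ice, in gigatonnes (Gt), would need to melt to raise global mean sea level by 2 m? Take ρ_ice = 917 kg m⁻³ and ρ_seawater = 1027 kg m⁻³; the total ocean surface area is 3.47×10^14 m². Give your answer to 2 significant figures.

≈ 7.1×10^5 Gt

Required water volume = Δh × A = 2 m × 3.47×10^14 m² = 6.940×10^14 m³.
ρ_w = 1027 kg m⁻³, so the mass of water = 6.940×10^14 m³ × 1027 kg m⁻³ = 7.127×10^17 kg = 7.1×10^5 Gt (and the same mass of ice, by conservation).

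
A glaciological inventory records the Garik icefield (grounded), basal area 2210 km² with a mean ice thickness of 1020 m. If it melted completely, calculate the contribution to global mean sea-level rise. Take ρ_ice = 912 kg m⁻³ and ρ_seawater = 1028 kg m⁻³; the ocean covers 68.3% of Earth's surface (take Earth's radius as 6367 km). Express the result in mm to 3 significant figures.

Garik: ice volume = 2210 km² × 1020 m = 2254 km³; 2254 × (912/1028) = 2000 km³ of water.
Spread over 3.48×10^14 m² of ocean, Δh = 2.000×10^12 / 3.48×10^14 = 5.75×10^-3 m = 5.75 mm.

≈ 5.75 mm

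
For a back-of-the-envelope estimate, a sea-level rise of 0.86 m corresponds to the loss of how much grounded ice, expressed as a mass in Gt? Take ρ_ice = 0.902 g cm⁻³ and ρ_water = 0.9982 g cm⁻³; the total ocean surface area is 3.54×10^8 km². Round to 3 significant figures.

≈ 3.04×10^5 Gt

Required water volume = Δh × A = 0.86 m × 3.54×10^14 m² = 3.044×10^14 m³.
ρ_w = 0.9982 g cm⁻³ = 998.2 kg m⁻³, so the mass of water = 3.044×10^14 m³ × 998.2 kg m⁻³ = 3.039×10^17 kg = 3.04×10^5 Gt (and the same mass of ice, by conservation).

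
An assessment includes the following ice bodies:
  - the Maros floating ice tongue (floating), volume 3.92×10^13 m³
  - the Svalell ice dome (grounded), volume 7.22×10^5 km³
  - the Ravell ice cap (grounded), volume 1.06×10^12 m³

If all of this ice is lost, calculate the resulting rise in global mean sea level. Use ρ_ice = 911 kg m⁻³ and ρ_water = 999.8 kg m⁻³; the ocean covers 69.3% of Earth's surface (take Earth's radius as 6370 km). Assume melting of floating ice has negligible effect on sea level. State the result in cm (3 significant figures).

≈ 186 cm

The Maros floating ice tongue is floating and already displaces its own weight of water, so its melt adds essentially nothing to sea level.
Svalell: 7.22×10^5 km³ × (911/999.8) = 6.579×10^5 km³ of water.
Ravell: 1.06×10^12 m³ × (911/999.8) = 9.659×10^11 m³ of water.
Total added water ≈ 6.588×10^14 m³ over 3.53×10^14 m² → Δh = 1.86 m = 186 cm.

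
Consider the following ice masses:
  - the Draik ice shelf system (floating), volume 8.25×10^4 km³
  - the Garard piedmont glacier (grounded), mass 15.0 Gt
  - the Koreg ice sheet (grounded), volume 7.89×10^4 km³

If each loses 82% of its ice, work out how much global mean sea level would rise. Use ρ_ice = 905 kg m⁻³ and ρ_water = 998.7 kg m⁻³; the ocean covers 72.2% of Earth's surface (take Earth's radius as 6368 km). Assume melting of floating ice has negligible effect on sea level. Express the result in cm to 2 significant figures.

≈ 16 cm

The Draik ice shelf system is floating and already displaces its own weight of water, so its melt adds essentially nothing to sea level.
Garard: 0.82 × 15.0 Gt = 1.230×10^13 kg; dividing by ρ_w = 998.7 kg m⁻³ gives 1.232×10^10 m³ of water.
Koreg: 0.82 × 7.89×10^4 km³ × (905/998.7) = 5.863×10^4 km³ of water.
Total added water ≈ 5.864×10^13 m³ over 3.68×10^14 m² → Δh = 0.159 m = 16 cm.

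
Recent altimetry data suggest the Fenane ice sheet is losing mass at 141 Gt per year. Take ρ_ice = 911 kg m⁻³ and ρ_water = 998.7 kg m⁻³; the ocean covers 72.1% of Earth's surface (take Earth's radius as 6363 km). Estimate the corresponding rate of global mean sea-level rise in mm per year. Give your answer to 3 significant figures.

ρ_w = 998.7 kg m⁻³. Annual water volume added = 141 Gt / ρ_w = 1.410×10^14 kg / 998.7 kg m⁻³ = 1.412×10^11 m³.
Δh per year = 1.412×10^11 / 3.67×10^14 = 3.85×10^-4 m = 0.385 mm.

≈ 0.385 mm/yr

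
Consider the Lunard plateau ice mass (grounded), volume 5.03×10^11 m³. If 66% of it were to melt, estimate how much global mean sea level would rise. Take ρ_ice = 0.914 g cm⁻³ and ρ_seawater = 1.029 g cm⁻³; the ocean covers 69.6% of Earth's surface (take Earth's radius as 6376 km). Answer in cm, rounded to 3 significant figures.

≈ 0.0829 cm

Lunard: 0.66 × 5.03×10^11 m³ × (914/1029) = 2.949×10^11 m³ of water.
Spread over 3.56×10^14 m² of ocean, Δh = 2.949×10^11 / 3.56×10^14 = 8.29×10^-4 m = 0.0829 cm.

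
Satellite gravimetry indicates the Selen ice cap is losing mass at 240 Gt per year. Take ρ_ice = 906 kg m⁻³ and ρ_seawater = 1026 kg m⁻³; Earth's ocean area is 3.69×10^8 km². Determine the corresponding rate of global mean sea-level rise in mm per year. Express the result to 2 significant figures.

ρ_w = 1026 kg m⁻³. Annual water volume added = 240 Gt / ρ_w = 2.400×10^14 kg / 1026 kg m⁻³ = 2.339×10^11 m³.
Δh per year = 2.339×10^11 / 3.69×10^14 = 6.34×10^-4 m = 0.63 mm.

≈ 0.63 mm/yr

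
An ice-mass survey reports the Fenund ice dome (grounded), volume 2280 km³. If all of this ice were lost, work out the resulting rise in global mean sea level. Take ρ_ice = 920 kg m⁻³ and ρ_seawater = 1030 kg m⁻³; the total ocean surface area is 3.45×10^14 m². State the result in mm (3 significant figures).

≈ 5.90 mm

Fenund: 2280 km³ × (920/1030) = 2037 km³ of water.
Spread over 3.45×10^14 m² of ocean, Δh = 2.037×10^12 / 3.45×10^14 = 5.90×10^-3 m = 5.90 mm.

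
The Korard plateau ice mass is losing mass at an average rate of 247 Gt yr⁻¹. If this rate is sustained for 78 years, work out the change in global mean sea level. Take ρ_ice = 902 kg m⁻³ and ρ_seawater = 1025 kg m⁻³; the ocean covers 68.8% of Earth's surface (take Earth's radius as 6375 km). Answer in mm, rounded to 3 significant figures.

Total mass lost = 247 Gt/yr × 78 yr = 1.927×10^4 Gt = 1.927×10^16 kg.
ρ_w = 1025 kg m⁻³, so water volume = 1.927×10^16 / 1025 = 1.880×10^13 m³.
Δh = 1.880×10^13 / 3.51×10^14 = 0.0535 m = 53.5 mm.

≈ 53.5 mm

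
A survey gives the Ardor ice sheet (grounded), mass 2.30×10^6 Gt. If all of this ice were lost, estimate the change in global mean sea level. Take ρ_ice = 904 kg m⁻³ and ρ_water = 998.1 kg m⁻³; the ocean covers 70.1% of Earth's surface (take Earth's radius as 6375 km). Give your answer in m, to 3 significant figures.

≈ 6.44 m

Ardor: 2.30×10^6 Gt = 2.300×10^18 kg; dividing by ρ_w = 998.1 kg m⁻³ gives 2.304×10^15 m³ of water.
Spread over 3.58×10^14 m² of ocean, Δh = 2.304×10^15 / 3.58×10^14 = 6.44 m.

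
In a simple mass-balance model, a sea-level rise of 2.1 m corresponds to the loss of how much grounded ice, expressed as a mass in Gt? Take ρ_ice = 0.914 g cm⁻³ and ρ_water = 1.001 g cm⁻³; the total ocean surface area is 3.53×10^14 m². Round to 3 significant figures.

Required water volume = Δh × A = 2.1 m × 3.53×10^14 m² = 7.413×10^14 m³.
ρ_w = 1.001 g cm⁻³ = 1001 kg m⁻³, so the mass of water = 7.413×10^14 m³ × 1001 kg m⁻³ = 7.420×10^17 kg = 7.42×10^5 Gt (and the same mass of ice, by conservation).

≈ 7.42×10^5 Gt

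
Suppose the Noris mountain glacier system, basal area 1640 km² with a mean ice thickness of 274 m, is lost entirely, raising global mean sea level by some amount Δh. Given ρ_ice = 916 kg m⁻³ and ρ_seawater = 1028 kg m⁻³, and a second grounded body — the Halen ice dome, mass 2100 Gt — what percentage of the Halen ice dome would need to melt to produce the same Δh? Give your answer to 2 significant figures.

≈ 20 %

Equal sea-level rise means equal mass of meltwater, i.e. equal mass of ice lost.
Ice mass of Noris: 4.116×10^14 kg; ice mass of Halen: 2.100×10^15 kg.
Fraction required = 4.116×10^14 / 2.100×10^15 = 0.196 → 20 %.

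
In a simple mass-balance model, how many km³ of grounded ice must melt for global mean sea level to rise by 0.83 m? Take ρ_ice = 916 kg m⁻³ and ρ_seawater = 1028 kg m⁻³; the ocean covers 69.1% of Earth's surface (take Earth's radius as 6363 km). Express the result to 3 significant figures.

≈ 3.27×10^5 km³

Required water volume = Δh × A = 0.83 m × 3.52×10^14 m² = 2.918×10^14 m³ = 2.918×10^5 km³.
Ice volume = water volume × ρ_w/ρ_ice = 2.918×10^5 × 1028/916 = 3.27×10^5 km³.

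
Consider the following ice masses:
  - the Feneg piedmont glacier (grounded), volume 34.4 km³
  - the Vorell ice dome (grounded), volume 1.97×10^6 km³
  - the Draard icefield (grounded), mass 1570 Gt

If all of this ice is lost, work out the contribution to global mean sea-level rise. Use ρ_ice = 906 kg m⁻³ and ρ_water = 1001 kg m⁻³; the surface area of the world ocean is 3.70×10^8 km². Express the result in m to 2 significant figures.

Feneg: 34.4 km³ × (906/1001) = 31.14 km³ of water.
Vorell: 1.97×10^6 km³ × (906/1001) = 1.783×10^6 km³ of water.
Draard: 1570 Gt = 1.570×10^15 kg; dividing by ρ_w = 1001 kg m⁻³ gives 1.568×10^12 m³ of water.
Total added water ≈ 1.785×10^15 m³ over 3.70×10^14 m² → Δh = 4.82 m.

≈ 4.8 m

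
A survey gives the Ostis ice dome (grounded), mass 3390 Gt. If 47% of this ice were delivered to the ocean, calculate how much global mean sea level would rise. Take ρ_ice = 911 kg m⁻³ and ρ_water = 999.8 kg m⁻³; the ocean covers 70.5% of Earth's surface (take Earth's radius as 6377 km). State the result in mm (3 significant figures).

≈ 4.42 mm

Ostis: 0.47 × 3390 Gt = 1.593×10^15 kg; dividing by ρ_w = 999.8 kg m⁻³ gives 1.594×10^12 m³ of water.
Spread over 3.60×10^14 m² of ocean, Δh = 1.594×10^12 / 3.60×10^14 = 4.42×10^-3 m = 4.42 mm.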